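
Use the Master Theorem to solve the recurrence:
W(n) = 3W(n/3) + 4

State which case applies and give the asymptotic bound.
Master Theorem template: W(n) = a·W(n/b) + f(n).
Here: a=3, b=3, f(n)=4
Compute log_b(a) = log_3(3) = 1.
f(n) = 4 = O(n^(1-ε)) with ε = 1. Case 1: W(n) = Θ(n^log_b(a)) = Θ(n).

Case 1: W(n) = Θ(n)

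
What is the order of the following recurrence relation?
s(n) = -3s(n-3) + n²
The order is the largest lag k for which s(n-k) appears. Here the deepest term is s(n-3) (the n² term is non-homogeneous and does not affect the order), so the order is 3.

Order 3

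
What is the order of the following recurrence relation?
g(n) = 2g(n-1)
The order is the largest lag k for which g(n-k) appears. Here the deepest term is g(n-1), so the order is 1.

Order 1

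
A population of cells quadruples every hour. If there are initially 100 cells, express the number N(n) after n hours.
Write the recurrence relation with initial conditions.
Each hour multiplies the count by 4, so the count after n hours depends only on the count after n-1 hours: N(n) = 4 × N(n-1). The starting count gives N(0) = 100.
Unrolling n times gives the closed form N(n) = 100 × 4ⁿ.

N(n) = 4 × N(n-1), N(0) = 100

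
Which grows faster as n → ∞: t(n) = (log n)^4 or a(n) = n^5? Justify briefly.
Comparing growth rates:
Growth-rate hierarchy: log n ≺ any polynomial ≺ any exponential cⁿ (c>1) ≺ n! ≺ nⁿ.
polynomial degree 5 dominates polylogarithmic (log n)^4 asymptotically.

a(n) grows faster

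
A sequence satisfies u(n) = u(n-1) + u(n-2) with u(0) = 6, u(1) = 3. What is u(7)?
Computing the sequence terms:
6, 3, 9, 12, 21, 33, 54, 87

87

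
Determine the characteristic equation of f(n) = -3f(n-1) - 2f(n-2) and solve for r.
Substitute f(n) = rⁿ and divide through by rⁿ⁻²: r² + 3r + 2 = 0
Factor: (r + 2)(r + 1) = 0, so r = -2, -1.
General solution: f(n) = A·(-2)ⁿ + B·(-1)ⁿ

Characteristic: r² + 3r + 2 = 0, Roots: r = -2, -1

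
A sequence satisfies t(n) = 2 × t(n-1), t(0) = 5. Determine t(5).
Computing step by step:
t(0) = 5
t(1) = 2 × 5 = 10
t(2) = 2 × 10 = 20
t(3) = 2 × 20 = 40
t(4) = 2 × 40 = 80
t(5) = 2 × 80 = 160

160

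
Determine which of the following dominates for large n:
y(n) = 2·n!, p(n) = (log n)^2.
Comparing growth rates:
Growth-rate hierarchy: log n ≺ any polynomial ≺ any exponential cⁿ (c>1) ≺ n! ≺ nⁿ.
factorial dominates polylogarithmic (log n)^2 asymptotically.

y(n) grows faster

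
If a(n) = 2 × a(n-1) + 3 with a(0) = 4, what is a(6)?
Computing step by step:
a(0) = 4
a(1) = 2 × 4 + 3 = 11
a(2) = 2 × 11 + 3 = 25
a(3) = 2 × 25 + 3 = 53
a(4) = 2 × 53 + 3 = 109
a(5) = 2 × 109 + 3 = 221
a(6) = 2 × 221 + 3 = 445

445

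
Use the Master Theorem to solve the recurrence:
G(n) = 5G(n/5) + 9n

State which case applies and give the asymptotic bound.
Master Theorem template: G(n) = a·G(n/b) + f(n).
Here: a=5, b=5, f(n)=9n
Compute log_b(a) = log_5(5) = 1.
f(n) = 9n = Θ(n). Case 2: G(n) = Θ(n log n).

Case 2: G(n) = Θ(n log n)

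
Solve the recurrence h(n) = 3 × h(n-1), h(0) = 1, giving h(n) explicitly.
Recurrence: h(n) = 3 × h(n-1), initial: h(0) = 1.
Each term is 3 times the previous, so this is geometric with ratio 3. After n steps: h(n) = h(0)·3ⁿ = 3ⁿ.

h(n) = 3ⁿ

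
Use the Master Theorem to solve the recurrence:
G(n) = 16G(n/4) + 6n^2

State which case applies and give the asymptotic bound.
Master Theorem template: G(n) = a·G(n/b) + f(n).
Here: a=16, b=4, f(n)=6n^2
Compute log_b(a) = log_4(16) = 2.
f(n) = 6n^2 = Θ(n^2). Case 2: G(n) = Θ(n^2 log n).

Case 2: G(n) = Θ(n^2 log n)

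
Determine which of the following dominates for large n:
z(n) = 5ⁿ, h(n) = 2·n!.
Comparing growth rates:
Growth-rate hierarchy: log n ≺ any polynomial ≺ any exponential cⁿ (c>1) ≺ n! ≺ nⁿ.
factorial dominates exponential base 5 asymptotically.

h(n) grows faster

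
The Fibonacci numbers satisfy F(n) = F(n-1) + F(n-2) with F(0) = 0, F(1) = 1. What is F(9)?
Computing the sequence terms:
0, 1, 1, 2, 3, 5, 8, 13, 21, 34

34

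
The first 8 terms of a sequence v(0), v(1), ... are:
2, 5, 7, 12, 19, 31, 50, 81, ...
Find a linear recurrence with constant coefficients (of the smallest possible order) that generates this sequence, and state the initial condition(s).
Look for the lowest-order linear relation among consecutive terms.
Observation: v(n) - 1·v(n-1) - (1)·v(n-2) = 0 holds for the shown terms, and no order-1 relation v(n) = α·v(n-1) + β fits.
Check at n=3: 1·7 + (1)·5 = 12. ✓

v(n) = v(n-1) + v(n-2), v(0) = 2, v(1) = 5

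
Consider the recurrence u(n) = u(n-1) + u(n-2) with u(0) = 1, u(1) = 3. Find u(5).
Computing the sequence terms:
1, 3, 4, 7, 11, 18

18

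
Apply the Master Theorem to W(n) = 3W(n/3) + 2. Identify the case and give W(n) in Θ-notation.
Master Theorem template: W(n) = a·W(n/b) + f(n).
Here: a=3, b=3, f(n)=2
Compute log_b(a) = log_3(3) = 1.
f(n) = 2 = O(n^(1-ε)) with ε = 1. Case 1: W(n) = Θ(n^log_b(a)) = Θ(n).

Case 1: W(n) = Θ(n)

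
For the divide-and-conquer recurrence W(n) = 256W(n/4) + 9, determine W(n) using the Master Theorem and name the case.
Master Theorem template: W(n) = a·W(n/b) + f(n).
Here: a=256, b=4, f(n)=9
Compute log_b(a) = log_4(256) = 4.
f(n) = 9 = O(n^(4-ε)) with ε = 4. Case 1: W(n) = Θ(n^log_b(a)) = Θ(n^4).

Case 1: W(n) = Θ(n^4)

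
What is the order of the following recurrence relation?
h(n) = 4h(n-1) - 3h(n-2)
The order is the largest lag k for which h(n-k) appears. Here the deepest term is h(n-2), so the order is 2.

Order 2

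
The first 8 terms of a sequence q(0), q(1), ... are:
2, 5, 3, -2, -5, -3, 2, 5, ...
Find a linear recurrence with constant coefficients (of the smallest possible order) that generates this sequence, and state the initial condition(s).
Look for the lowest-order linear relation among consecutive terms.
Observation: q(n) - 1·q(n-1) - (-1)·q(n-2) = 0 holds for the shown terms, and no order-1 relation q(n) = α·q(n-1) + β fits.
Check at n=3: 1·3 + (-1)·5 = -2. ✓

q(n) = q(n-1) - q(n-2), q(0) = 2, q(1) = 5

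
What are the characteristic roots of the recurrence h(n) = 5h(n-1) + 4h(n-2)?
Substitute h(n) = rⁿ and divide through by rⁿ⁻²: r² - 5r - 4 = 0
Discriminant: 5² + 4·4 = 41, not a perfect square, so by the quadratic formula r = (5 ± √41)/2.
General solution: h(n) = A·r₁ⁿ + B·r₂ⁿ where r₁,r₂ = (5 ± √41)/2

Characteristic: r² - 5r - 4 = 0, Roots: r = (5 ± √41)/2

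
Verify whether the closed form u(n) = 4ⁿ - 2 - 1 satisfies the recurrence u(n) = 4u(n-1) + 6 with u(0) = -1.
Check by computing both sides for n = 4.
From the recurrence with u(0) = -1:
  u(0) = -1, u(1) = 2, u(2) = 14, u(3) = 62, u(4) = 254
  so the recurrence gives u(4) = 254.
From the proposed closed form u(n) = 4ⁿ - 2 - 1:
  u(4) = 253.
The recurrence gives 254 but the closed form gives 253, so the closed form does not satisfy the recurrence.

No, the closed form is incorrect.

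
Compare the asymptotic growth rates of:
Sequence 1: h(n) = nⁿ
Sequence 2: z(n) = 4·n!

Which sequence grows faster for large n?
Comparing growth rates:
Growth-rate hierarchy: log n ≺ any polynomial ≺ any exponential cⁿ (c>1) ≺ n! ≺ nⁿ.
super-exponential nⁿ dominates factorial asymptotically.

h(n) grows faster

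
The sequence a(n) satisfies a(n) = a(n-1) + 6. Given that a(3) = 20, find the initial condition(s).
a(3) = a(0) + 3·6, so a(0) = 20 - 18 = 2.

a(0) = 2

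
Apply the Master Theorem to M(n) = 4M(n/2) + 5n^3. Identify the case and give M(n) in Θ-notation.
Master Theorem template: M(n) = a·M(n/b) + f(n).
Here: a=4, b=2, f(n)=5n^3
Compute log_b(a) = log_2(4) = 2.
f(n) = 5n^3 = Ω(n^(2+ε)) with ε = 1, and the regularity condition holds (a·f(n/b) = (a/b^3)·f(n) with a/b^3 = 2^-1 < 1). Case 3: M(n) = Θ(f(n)) = Θ(n^3).

Case 3: M(n) = Θ(n^3)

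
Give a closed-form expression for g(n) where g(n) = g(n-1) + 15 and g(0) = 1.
Recurrence: g(n) = g(n-1) + 15, initial: g(0) = 1.
Each step adds 15, so g(n) = g(0) + 15n = 15n + 1.

g(n) = 15n + 1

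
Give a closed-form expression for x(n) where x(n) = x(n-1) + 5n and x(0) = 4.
Recurrence: x(n) = x(n-1) + 5n, initial: x(0) = 4.
Telescoping: x(n) = x(0) + 5·Σᵢ₌₁ⁿ i = 4 + 5·n(n+1)/2.

x(n) = 5·n(n+1)/2 + 4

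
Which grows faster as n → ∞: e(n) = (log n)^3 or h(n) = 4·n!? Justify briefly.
Comparing growth rates:
Growth-rate hierarchy: log n ≺ any polynomial ≺ any exponential cⁿ (c>1) ≺ n! ≺ nⁿ.
factorial dominates polylogarithmic (log n)^3 asymptotically.

h(n) grows faster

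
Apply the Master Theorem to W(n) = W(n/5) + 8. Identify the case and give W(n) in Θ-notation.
Master Theorem template: W(n) = a·W(n/b) + f(n).
Here: a=1, b=5, f(n)=8
Compute log_b(a) = log_5(1) = 0.
f(n) = 8 = Θ(1). Case 2: W(n) = Θ(log n).

Case 2: W(n) = Θ(log n)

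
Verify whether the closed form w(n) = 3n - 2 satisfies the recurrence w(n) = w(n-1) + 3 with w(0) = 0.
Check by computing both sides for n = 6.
From the recurrence with w(0) = 0:
  w(0) = 0, w(1) = 3, w(2) = 6, w(3) = 9, w(4) = 12, w(5) = 15, w(6) = 18
  so the recurrence gives w(6) = 18.
From the proposed closed form w(n) = 3n - 2:
  w(6) = 16.
The recurrence gives 18 but the closed form gives 16, so the closed form does not satisfy the recurrence.

No, the closed form is incorrect.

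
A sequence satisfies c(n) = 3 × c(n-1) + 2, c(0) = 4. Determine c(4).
Computing step by step:
c(0) = 4
c(1) = 3 × 4 + 2 = 14
c(2) = 3 × 14 + 2 = 44
c(3) = 3 × 44 + 2 = 134
c(4) = 3 × 134 + 2 = 404

404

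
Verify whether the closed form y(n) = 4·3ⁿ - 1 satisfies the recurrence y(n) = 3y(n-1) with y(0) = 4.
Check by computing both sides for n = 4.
From the recurrence with y(0) = 4:
  y(0) = 4, y(1) = 12, y(2) = 36, y(3) = 108, y(4) = 324
  so the recurrence gives y(4) = 324.
From the proposed closed form y(n) = 4·3ⁿ - 1:
  y(4) = 323.
The recurrence gives 324 but the closed form gives 323, so the closed form does not satisfy the recurrence.

No, the closed form is incorrect.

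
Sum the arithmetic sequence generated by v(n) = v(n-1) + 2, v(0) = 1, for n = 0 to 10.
Computing the sequence terms: 1, 3, 5, 7, 9, 11, 13, 15, 17, 19, 21
Adding these values together:

121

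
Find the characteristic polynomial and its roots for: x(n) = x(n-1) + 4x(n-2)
Substitute x(n) = rⁿ and divide through by rⁿ⁻²: r² - r - 4 = 0
Discriminant: 1² + 4·4 = 17, not a perfect square, so by the quadratic formula r = (1 ± √17)/2.
General solution: x(n) = A·r₁ⁿ + B·r₂ⁿ where r₁,r₂ = (1 ± √17)/2

Characteristic: r² - r - 4 = 0, Roots: r = (1 ± √17)/2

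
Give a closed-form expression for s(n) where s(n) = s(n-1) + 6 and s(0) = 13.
Recurrence: s(n) = s(n-1) + 6, initial: s(0) = 13.
Each step adds 6, so s(n) = s(0) + 6n = 6n + 13.

s(n) = 6n + 13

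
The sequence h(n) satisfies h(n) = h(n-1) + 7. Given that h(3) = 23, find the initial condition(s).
h(3) = h(0) + 3·7, so h(0) = 23 - 21 = 2.

h(0) = 2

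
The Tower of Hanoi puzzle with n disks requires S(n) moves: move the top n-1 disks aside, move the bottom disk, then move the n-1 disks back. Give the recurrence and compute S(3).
Moving n disks = move the top n-1 disks aside (S(n-1) moves) + move the largest disk (1 move) + move the n-1 disks back on top (S(n-1) moves), so S(n) = 2S(n-1) + 1, with S(1) = 1 (a single disk takes one move).
First terms: 1, 3, 7, … — each is one less than a power of 2. Indeed S(n) + 1 = 2(S(n-1) + 1) with S(1) + 1 = 2, so S(n) + 1 = 2ⁿ and S(n) = 2ⁿ - 1.
Hence S(3) = 2^3 - 1 = 8 - 1 = 7.

S(n) = 2S(n-1) + 1, S(1) = 1; S(3) = 7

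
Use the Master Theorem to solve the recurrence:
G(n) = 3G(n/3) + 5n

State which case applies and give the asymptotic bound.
Master Theorem template: G(n) = a·G(n/b) + f(n).
Here: a=3, b=3, f(n)=5n
Compute log_b(a) = log_3(3) = 1.
f(n) = 5n = Θ(n). Case 2: G(n) = Θ(n log n).

Case 2: G(n) = Θ(n log n)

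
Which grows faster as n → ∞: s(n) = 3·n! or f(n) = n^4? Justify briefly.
Comparing growth rates:
Growth-rate hierarchy: log n ≺ any polynomial ≺ any exponential cⁿ (c>1) ≺ n! ≺ nⁿ.
factorial dominates polynomial degree 4 asymptotically.

s(n) grows faster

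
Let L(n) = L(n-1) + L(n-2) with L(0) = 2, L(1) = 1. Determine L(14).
Computing the sequence terms:
2, 1, 3, 4, 7, 11, 18, 29, 47, 76, 123, 199, 322, 521, 843

843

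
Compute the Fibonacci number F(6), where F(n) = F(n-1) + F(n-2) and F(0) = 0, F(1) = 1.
Computing the sequence terms:
0, 1, 1, 2, 3, 5, 8

8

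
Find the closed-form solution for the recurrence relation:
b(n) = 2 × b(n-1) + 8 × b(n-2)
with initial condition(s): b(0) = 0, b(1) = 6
Recurrence: b(n) = 2 × b(n-1) + 8 × b(n-2), initial: b(0) = 0, b(1) = 6.
Characteristic equation: r² - 2r - 8 = 0, which factors as (r - 4)(r + 2) = 0, so r = 4, -2. General solution b(n) = A·4ⁿ + B·(-2)ⁿ. From b(0) = 0: A + B = 0. From b(1) = 6: 4A - 2B = 6. Solving gives A = 1, B = -1.

b(n) = 4ⁿ - (-2)ⁿ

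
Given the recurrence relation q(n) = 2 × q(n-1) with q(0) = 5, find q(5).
Computing step by step:
q(0) = 5
q(1) = 2 × 5 = 10
q(2) = 2 × 10 = 20
q(3) = 2 × 20 = 40
q(4) = 2 × 40 = 80
q(5) = 2 × 80 = 160

160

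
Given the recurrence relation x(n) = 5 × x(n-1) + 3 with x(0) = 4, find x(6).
Computing step by step:
x(0) = 4
x(1) = 5 × 4 + 3 = 23
x(2) = 5 × 23 + 3 = 118
x(3) = 5 × 118 + 3 = 593
x(4) = 5 × 593 + 3 = 2968
x(5) = 5 × 2968 + 3 = 14843
x(6) = 5 × 14843 + 3 = 74218

74218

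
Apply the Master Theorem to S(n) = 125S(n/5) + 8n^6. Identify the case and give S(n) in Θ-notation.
Master Theorem template: S(n) = a·S(n/b) + f(n).
Here: a=125, b=5, f(n)=8n^6
Compute log_b(a) = log_5(125) = 3.
f(n) = 8n^6 = Ω(n^(3+ε)) with ε = 3, and the regularity condition holds (a·f(n/b) = (a/b^6)·f(n) with a/b^6 = 5^-3 < 1). Case 3: S(n) = Θ(f(n)) = Θ(n^6).

Case 3: S(n) = Θ(n^6)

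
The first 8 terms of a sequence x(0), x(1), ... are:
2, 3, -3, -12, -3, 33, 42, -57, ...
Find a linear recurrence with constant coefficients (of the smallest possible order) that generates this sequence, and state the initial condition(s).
Look for the lowest-order linear relation among consecutive terms.
Observation: x(n) - 1·x(n-1) - (-3)·x(n-2) = 0 holds for the shown terms, and no order-1 relation x(n) = α·x(n-1) + β fits.
Check at n=3: 1·-3 + (-3)·3 = -12. ✓

x(n) = x(n-1) - 3x(n-2), x(0) = 2, x(1) = 3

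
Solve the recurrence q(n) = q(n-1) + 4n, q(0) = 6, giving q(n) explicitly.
Recurrence: q(n) = q(n-1) + 4n, initial: q(0) = 6.
Telescoping: q(n) = q(0) + 4·Σᵢ₌₁ⁿ i = 6 + 4·n(n+1)/2.

q(n) = 4·n(n+1)/2 + 6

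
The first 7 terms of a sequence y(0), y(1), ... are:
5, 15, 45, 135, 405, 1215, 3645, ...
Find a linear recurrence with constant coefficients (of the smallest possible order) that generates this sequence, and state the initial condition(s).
Look for the lowest-order linear relation among consecutive terms.
Observation: each term is 3× the previous.
Check at n=2: 3·15 = 45. ✓

y(n) = 3 × y(n-1), y(0) = 5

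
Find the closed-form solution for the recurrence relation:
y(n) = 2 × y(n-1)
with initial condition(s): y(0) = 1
Recurrence: y(n) = 2 × y(n-1), initial: y(0) = 1.
Each term is 2 times the previous, so this is geometric with ratio 2. After n steps: y(n) = y(0)·2ⁿ = 2ⁿ.

y(n) = 2ⁿ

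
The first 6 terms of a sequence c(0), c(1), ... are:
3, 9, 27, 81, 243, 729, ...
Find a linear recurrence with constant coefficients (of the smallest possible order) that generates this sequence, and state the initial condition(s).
Look for the lowest-order linear relation among consecutive terms.
Observation: each term is 3× the previous.
Check at n=2: 3·9 = 27. ✓

c(n) = 3 × c(n-1), c(0) = 3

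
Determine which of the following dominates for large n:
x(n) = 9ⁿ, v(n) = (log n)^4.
Comparing growth rates:
Growth-rate hierarchy: log n ≺ any polynomial ≺ any exponential cⁿ (c>1) ≺ n! ≺ nⁿ.
exponential base 9 dominates polylogarithmic (log n)^4 asymptotically.

x(n) grows faster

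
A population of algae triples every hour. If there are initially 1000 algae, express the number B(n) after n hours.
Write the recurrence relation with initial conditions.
Each hour multiplies the count by 3, so the count after n hours depends only on the count after n-1 hours: B(n) = 3 × B(n-1). The starting count gives B(0) = 1000.
Unrolling n times gives the closed form B(n) = 1000 × 3ⁿ.

B(n) = 3 × B(n-1), B(0) = 1000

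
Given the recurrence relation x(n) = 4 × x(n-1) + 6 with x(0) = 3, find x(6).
Computing step by step:
x(0) = 3
x(1) = 4 × 3 + 6 = 18
x(2) = 4 × 18 + 6 = 78
x(3) = 4 × 78 + 6 = 318
x(4) = 4 × 318 + 6 = 1278
x(5) = 4 × 1278 + 6 = 5118
x(6) = 4 × 5118 + 6 = 20478

20478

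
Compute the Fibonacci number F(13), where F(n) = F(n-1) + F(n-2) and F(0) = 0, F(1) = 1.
Computing the sequence terms:
0, 1, 1, 2, 3, 5, 8, 13, 21, 34, 55, 89, 144, 233

233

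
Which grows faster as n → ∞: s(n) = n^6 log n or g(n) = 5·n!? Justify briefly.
Comparing growth rates:
Growth-rate hierarchy: log n ≺ any polynomial ≺ any exponential cⁿ (c>1) ≺ n! ≺ nⁿ.
factorial dominates polynomial degree 6 (with log factor) asymptotically.

g(n) grows faster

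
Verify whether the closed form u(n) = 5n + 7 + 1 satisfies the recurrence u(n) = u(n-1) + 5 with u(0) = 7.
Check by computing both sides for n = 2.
From the recurrence with u(0) = 7:
  u(0) = 7, u(1) = 12, u(2) = 17
  so the recurrence gives u(2) = 17.
From the proposed closed form u(n) = 5n + 7 + 1:
  u(2) = 18.
The recurrence gives 17 but the closed form gives 18, so the closed form does not satisfy the recurrence.

No, the closed form is incorrect.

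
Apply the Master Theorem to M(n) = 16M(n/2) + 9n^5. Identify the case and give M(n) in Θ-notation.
Master Theorem template: M(n) = a·M(n/b) + f(n).
Here: a=16, b=2, f(n)=9n^5
Compute log_b(a) = log_2(16) = 4.
f(n) = 9n^5 = Ω(n^(4+ε)) with ε = 1, and the regularity condition holds (a·f(n/b) = (a/b^5)·f(n) with a/b^5 = 2^-1 < 1). Case 3: M(n) = Θ(f(n)) = Θ(n^5).

Case 3: M(n) = Θ(n^5)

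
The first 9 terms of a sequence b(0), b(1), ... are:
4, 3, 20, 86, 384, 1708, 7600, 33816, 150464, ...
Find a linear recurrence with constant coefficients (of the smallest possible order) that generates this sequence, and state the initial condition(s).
Look for the lowest-order linear relation among consecutive terms.
Observation: b(n) - 4·b(n-1) - (2)·b(n-2) = 0 holds for the shown terms, and no order-1 relation b(n) = α·b(n-1) + β fits.
Check at n=3: 4·20 + (2)·3 = 86. ✓

b(n) = 4b(n-1) + 2b(n-2), b(0) = 4, b(1) = 3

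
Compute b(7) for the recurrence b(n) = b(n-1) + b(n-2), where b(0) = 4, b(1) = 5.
Computing the sequence terms:
4, 5, 9, 14, 23, 37, 60, 97

97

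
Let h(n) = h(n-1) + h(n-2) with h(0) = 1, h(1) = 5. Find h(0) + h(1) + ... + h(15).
Computing the sequence terms: 1, 5, 6, 11, 17, 28, 45, 73, 118, 191, 309, 500, 809, 1309, 2118, 3427
Adding these values together:

8967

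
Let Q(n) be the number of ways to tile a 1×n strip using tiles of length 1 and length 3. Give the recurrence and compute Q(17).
Condition on the last tile: it has length 1 (leaving a 1×(n-1) strip) or length 3 (leaving a 1×(n-3) strip), so Q(n) = Q(n-1) + Q(n-3) (order-3 linear recurrence).
For 0 ≤ i < 3 only unit tiles fit, so Q(i) = 1.
Iterating the recurrence: Q(3) = 2, Q(4) = 3, Q(5) = 4, Q(6) = 6, Q(7) = 9, Q(8) = 13, Q(9) = 19, Q(10) = 28, Q(11) = 41, Q(12) = 60, Q(13) = 88, Q(14) = 129, Q(15) = 189, Q(16) = 277, Q(17) = 406.

Q(n) = Q(n-1) + Q(n-3), with Q(i) = 1 for 0 ≤ i < 3; Q(17) = 406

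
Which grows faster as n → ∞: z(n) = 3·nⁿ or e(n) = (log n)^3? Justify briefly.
Comparing growth rates:
Growth-rate hierarchy: log n ≺ any polynomial ≺ any exponential cⁿ (c>1) ≺ n! ≺ nⁿ.
super-exponential nⁿ dominates polylogarithmic (log n)^3 asymptotically.

z(n) grows faster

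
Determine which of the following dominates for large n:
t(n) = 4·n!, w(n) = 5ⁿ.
Comparing growth rates:
Growth-rate hierarchy: log n ≺ any polynomial ≺ any exponential cⁿ (c>1) ≺ n! ≺ nⁿ.
factorial dominates exponential base 5 asymptotically.

t(n) grows faster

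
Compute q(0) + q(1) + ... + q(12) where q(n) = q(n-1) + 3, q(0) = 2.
Computing the sequence terms: 2, 5, 8, 11, 14, 17, 20, 23, 26, 29, 32, 35, 38
Adding these values together:

260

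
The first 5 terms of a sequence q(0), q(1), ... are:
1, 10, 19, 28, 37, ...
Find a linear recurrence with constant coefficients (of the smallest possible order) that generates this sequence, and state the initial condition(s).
Look for the lowest-order linear relation among consecutive terms.
Observation: consecutive differences are constant (= 9).
Check at n=2: 1·10 + 9 = 19. ✓

q(n) = q(n-1) + 9, q(0) = 1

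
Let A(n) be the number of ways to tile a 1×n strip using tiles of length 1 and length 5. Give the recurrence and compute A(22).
Condition on the last tile: it has length 1 (leaving a 1×(n-1) strip) or length 5 (leaving a 1×(n-5) strip), so A(n) = A(n-1) + A(n-5) (order-5 linear recurrence).
For 0 ≤ i < 5 only unit tiles fit, so A(i) = 1.
Iterating the recurrence: A(5) = 2, A(6) = 3, A(7) = 4, A(8) = 5, A(9) = 6, A(10) = 8, A(11) = 11, A(12) = 15, A(13) = 20, A(14) = 26, A(15) = 34, A(16) = 45, A(17) = 60, A(18) = 80, A(19) = 106, A(20) = 140, A(21) = 185, A(22) = 245.

A(n) = A(n-1) + A(n-5), with A(i) = 1 for 0 ≤ i < 5; A(22) = 245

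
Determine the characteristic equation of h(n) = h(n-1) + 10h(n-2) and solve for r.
Substitute h(n) = rⁿ and divide through by rⁿ⁻²: r² - r - 10 = 0
Discriminant: 1² + 4·10 = 41, not a perfect square, so by the quadratic formula r = (1 ± √41)/2.
General solution: h(n) = A·r₁ⁿ + B·r₂ⁿ where r₁,r₂ = (1 ± √41)/2

Characteristic: r² - r - 10 = 0, Roots: r = (1 ± √41)/2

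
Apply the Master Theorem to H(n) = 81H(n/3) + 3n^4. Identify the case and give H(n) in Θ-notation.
Master Theorem template: H(n) = a·H(n/b) + f(n).
Here: a=81, b=3, f(n)=3n^4
Compute log_b(a) = log_3(81) = 4.
f(n) = 3n^4 = Θ(n^4). Case 2: H(n) = Θ(n^4 log n).

Case 2: H(n) = Θ(n^4 log n)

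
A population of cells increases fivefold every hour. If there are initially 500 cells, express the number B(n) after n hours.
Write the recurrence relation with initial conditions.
Each hour multiplies the count by 5, so the count after n hours depends only on the count after n-1 hours: B(n) = 5 × B(n-1). The starting count gives B(0) = 500.
Unrolling n times gives the closed form B(n) = 500 × 5ⁿ.

B(n) = 5 × B(n-1), B(0) = 500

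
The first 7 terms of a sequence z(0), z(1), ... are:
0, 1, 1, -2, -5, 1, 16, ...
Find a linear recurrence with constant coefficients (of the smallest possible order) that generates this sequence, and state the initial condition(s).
Look for the lowest-order linear relation among consecutive terms.
Observation: z(n) - 1·z(n-1) - (-3)·z(n-2) = 0 holds for the shown terms, and no order-1 relation z(n) = α·z(n-1) + β fits.
Check at n=3: 1·1 + (-3)·1 = -2. ✓

z(n) = z(n-1) - 3z(n-2), z(0) = 0, z(1) = 1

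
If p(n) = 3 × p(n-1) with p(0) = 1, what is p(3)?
Computing step by step:
p(0) = 1
p(1) = 3 × 1 = 3
p(2) = 3 × 3 = 9
p(3) = 3 × 9 = 27

27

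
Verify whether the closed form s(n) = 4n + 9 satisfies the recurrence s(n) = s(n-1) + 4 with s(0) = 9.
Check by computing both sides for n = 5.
From the recurrence with s(0) = 9:
  s(0) = 9, s(1) = 13, s(2) = 17, s(3) = 21, s(4) = 25, s(5) = 29
  so the recurrence gives s(5) = 29.
From the proposed closed form s(n) = 4n + 9:
  s(5) = 29.
Both sides give 29 at n = 5, and the initial condition(s) match, so the closed form is consistent.

Yes, the closed form is correct.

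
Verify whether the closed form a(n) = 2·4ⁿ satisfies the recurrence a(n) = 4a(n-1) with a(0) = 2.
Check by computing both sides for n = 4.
From the recurrence with a(0) = 2:
  a(0) = 2, a(1) = 8, a(2) = 32, a(3) = 128, a(4) = 512
  so the recurrence gives a(4) = 512.
From the proposed closed form a(n) = 2·4ⁿ:
  a(4) = 512.
Both sides give 512 at n = 4, and the initial condition(s) match, so the closed form is consistent.

Yes, the closed form is correct.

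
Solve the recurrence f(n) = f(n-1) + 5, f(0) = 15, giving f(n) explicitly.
Recurrence: f(n) = f(n-1) + 5, initial: f(0) = 15.
Each step adds 5, so f(n) = f(0) + 5n = 5n + 15.

f(n) = 5n + 15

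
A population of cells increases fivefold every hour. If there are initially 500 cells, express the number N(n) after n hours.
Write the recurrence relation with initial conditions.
Each hour multiplies the count by 5, so the count after n hours depends only on the count after n-1 hours: N(n) = 5 × N(n-1). The starting count gives N(0) = 500.
Unrolling n times gives the closed form N(n) = 500 × 5ⁿ.

N(n) = 5 × N(n-1), N(0) = 500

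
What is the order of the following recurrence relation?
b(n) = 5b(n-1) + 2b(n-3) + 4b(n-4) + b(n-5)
The order is the largest lag k for which b(n-k) appears. Here the deepest term is b(n-5), so the order is 5.

Order 5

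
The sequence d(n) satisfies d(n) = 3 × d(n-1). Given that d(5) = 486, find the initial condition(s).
In general d(n) = 3ⁿ · d(0). At n = 5: d(0) = d(5) / 3^5 = 486 / 243 = 2.

d(0) = 2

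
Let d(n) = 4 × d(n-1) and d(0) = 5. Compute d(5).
Computing step by step:
d(0) = 5
d(1) = 4 × 5 = 20
d(2) = 4 × 20 = 80
d(3) = 4 × 80 = 320
d(4) = 4 × 320 = 1280
d(5) = 4 × 1280 = 5120

5120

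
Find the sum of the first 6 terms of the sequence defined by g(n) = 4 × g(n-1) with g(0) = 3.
Computing the sequence terms: 3, 12, 48, 192, 768, 3072
Adding these values together:

4095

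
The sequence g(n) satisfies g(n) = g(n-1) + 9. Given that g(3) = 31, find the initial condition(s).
g(3) = g(0) + 3·9, so g(0) = 31 - 27 = 4.

g(0) = 4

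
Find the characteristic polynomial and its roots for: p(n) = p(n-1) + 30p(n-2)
Substitute p(n) = rⁿ and divide through by rⁿ⁻²: r² - r - 30 = 0
Factor: (r - 6)(r + 5) = 0, so r = 6, -5.
General solution: p(n) = A·6ⁿ + B·(-5)ⁿ

Characteristic: r² - r - 30 = 0, Roots: r = 6, -5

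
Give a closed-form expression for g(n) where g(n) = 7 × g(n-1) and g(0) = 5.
Recurrence: g(n) = 7 × g(n-1), initial: g(0) = 5.
Each term is 7 times the previous, so this is geometric with ratio 7. After n steps: g(n) = g(0)·7ⁿ = 5·7ⁿ.

g(n) = 5·7ⁿ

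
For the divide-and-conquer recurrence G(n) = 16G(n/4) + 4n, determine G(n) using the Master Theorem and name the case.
Master Theorem template: G(n) = a·G(n/b) + f(n).
Here: a=16, b=4, f(n)=4n
Compute log_b(a) = log_4(16) = 2.
f(n) = 4n = O(n^(2-ε)) with ε = 1. Case 1: G(n) = Θ(n^log_b(a)) = Θ(n^2).

Case 1: G(n) = Θ(n^2)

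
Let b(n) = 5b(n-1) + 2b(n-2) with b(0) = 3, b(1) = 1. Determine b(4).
Computing the sequence terms:
3, 1, 11, 57, 307

307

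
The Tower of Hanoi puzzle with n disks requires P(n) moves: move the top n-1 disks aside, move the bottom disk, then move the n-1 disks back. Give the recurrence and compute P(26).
Moving n disks = move the top n-1 disks aside (P(n-1) moves) + move the largest disk (1 move) + move the n-1 disks back on top (P(n-1) moves), so P(n) = 2P(n-1) + 1, with P(1) = 1 (a single disk takes one move).
First terms: 1, 3, 7, 15, 31, 63, … — each is one less than a power of 2. Indeed P(n) + 1 = 2(P(n-1) + 1) with P(1) + 1 = 2, so P(n) + 1 = 2ⁿ and P(n) = 2ⁿ - 1.
Hence P(26) = 2^26 - 1 = 67108864 - 1 = 67108863.

P(n) = 2P(n-1) + 1, P(1) = 1; P(26) = 67108863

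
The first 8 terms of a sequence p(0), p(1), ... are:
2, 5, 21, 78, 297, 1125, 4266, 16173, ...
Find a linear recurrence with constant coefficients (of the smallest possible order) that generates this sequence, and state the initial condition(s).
Look for the lowest-order linear relation among consecutive terms.
Observation: p(n) - 3·p(n-1) - (3)·p(n-2) = 0 holds for the shown terms, and no order-1 relation p(n) = α·p(n-1) + β fits.
Check at n=3: 3·21 + (3)·5 = 78. ✓

p(n) = 3p(n-1) + 3p(n-2), p(0) = 2, p(1) = 5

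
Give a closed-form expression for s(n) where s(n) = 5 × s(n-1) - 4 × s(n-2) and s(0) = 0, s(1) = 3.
Recurrence: s(n) = 5 × s(n-1) - 4 × s(n-2), initial: s(0) = 0, s(1) = 3.
Characteristic equation: r² - 5r + 4 = 0, which factors as (r - 4)(r - 1) = 0, so r = 4, 1. General solution s(n) = A·4ⁿ + B·1ⁿ. From s(0) = 0: A + B = 0. From s(1) = 3: 4A + 1B = 3. Solving gives A = 1, B = -1.

s(n) = 4ⁿ - 1ⁿ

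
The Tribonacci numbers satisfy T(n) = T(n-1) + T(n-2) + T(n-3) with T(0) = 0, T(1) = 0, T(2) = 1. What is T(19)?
Computing the sequence terms:
0, 0, 1, 1, 2, 4, 7, 13, 24, 44, 81, 149, 274, 504, 927, 1705, 3136, 5768, 10609, 19513

19513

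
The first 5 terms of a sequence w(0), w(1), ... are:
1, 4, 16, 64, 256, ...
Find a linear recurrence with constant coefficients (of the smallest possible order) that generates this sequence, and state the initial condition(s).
Look for the lowest-order linear relation among consecutive terms.
Observation: each term is 4× the previous.
Check at n=2: 4·4 = 16. ✓

w(n) = 4 × w(n-1), w(0) = 1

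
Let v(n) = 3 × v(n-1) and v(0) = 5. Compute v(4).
Computing step by step:
v(0) = 5
v(1) = 3 × 5 = 15
v(2) = 3 × 15 = 45
v(3) = 3 × 45 = 135
v(4) = 3 × 135 = 405

405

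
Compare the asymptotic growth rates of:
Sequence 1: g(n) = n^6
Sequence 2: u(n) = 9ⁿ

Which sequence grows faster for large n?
Comparing growth rates:
Growth-rate hierarchy: log n ≺ any polynomial ≺ any exponential cⁿ (c>1) ≺ n! ≺ nⁿ.
exponential base 9 dominates polynomial degree 6 asymptotically.

u(n) grows faster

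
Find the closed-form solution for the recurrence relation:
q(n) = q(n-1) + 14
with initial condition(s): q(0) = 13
Recurrence: q(n) = q(n-1) + 14, initial: q(0) = 13.
Each step adds 14, so q(n) = q(0) + 14n = 14n + 13.

q(n) = 14n + 13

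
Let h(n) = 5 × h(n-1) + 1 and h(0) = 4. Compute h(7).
Computing step by step:
h(0) = 4
h(1) = 5 × 4 + 1 = 21
h(2) = 5 × 21 + 1 = 106
h(3) = 5 × 106 + 1 = 531
h(4) = 5 × 531 + 1 = 2656
h(5) = 5 × 2656 + 1 = 13281
h(6) = 5 × 13281 + 1 = 66406
h(7) = 5 × 66406 + 1 = 332031

332031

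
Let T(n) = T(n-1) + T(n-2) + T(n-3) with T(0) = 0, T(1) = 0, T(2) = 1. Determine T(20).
Computing the sequence terms:
0, 0, 1, 1, 2, 4, 7, 13, 24, 44, 81, 149, 274, 504, 927, 1705, 3136, 5768, 10609, 19513, 35890

35890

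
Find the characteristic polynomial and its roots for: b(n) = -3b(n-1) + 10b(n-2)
Substitute b(n) = rⁿ and divide through by rⁿ⁻²: r² + 3r - 10 = 0
Factor: (r - 2)(r + 5) = 0, so r = 2, -5.
General solution: b(n) = A·2ⁿ + B·(-5)ⁿ

Characteristic: r² + 3r - 10 = 0, Roots: r = 2, -5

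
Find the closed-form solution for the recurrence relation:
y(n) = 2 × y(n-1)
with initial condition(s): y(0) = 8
Recurrence: y(n) = 2 × y(n-1), initial: y(0) = 8.
Each term is 2 times the previous, so this is geometric with ratio 2. After n steps: y(n) = y(0)·2ⁿ = 8·2ⁿ.

y(n) = 8·2ⁿ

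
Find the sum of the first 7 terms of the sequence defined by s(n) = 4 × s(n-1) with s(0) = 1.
Computing the sequence terms: 1, 4, 16, 64, 256, 1024, 4096
Adding these values together:

5461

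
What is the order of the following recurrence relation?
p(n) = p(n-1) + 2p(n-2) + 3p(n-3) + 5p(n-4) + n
The order is the largest lag k for which p(n-k) appears. Here the deepest term is p(n-4) (the n term is non-homogeneous and does not affect the order), so the order is 4.

Order 4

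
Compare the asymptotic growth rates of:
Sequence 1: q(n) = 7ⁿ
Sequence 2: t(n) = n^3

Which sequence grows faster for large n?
Comparing growth rates:
Growth-rate hierarchy: log n ≺ any polynomial ≺ any exponential cⁿ (c>1) ≺ n! ≺ nⁿ.
exponential base 7 dominates polynomial degree 3 asymptotically.

q(n) grows faster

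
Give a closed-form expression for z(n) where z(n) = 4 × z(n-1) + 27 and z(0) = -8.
Recurrence: z(n) = 4 × z(n-1) + 27, initial: z(0) = -8.
Try z(n) = A·4ⁿ + C. Substituting: A·4ⁿ + C = 4(A·4ⁿ⁻¹ + C) + 27 = A·4ⁿ + 4C + 27, so C = 4C + 27, giving C = -9. Then z(0) = A - 9 = -8 gives A = 1.

z(n) = 4ⁿ - 9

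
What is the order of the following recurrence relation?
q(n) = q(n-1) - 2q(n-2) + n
The order is the largest lag k for which q(n-k) appears. Here the deepest term is q(n-2) (the n term is non-homogeneous and does not affect the order), so the order is 2.

Order 2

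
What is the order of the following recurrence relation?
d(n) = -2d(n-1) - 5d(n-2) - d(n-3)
The order is the largest lag k for which d(n-k) appears. Here the deepest term is d(n-3), so the order is 3.

Order 3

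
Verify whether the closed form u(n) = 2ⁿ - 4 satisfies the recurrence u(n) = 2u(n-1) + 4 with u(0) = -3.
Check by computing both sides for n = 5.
From the recurrence with u(0) = -3:
  u(0) = -3, u(1) = -2, u(2) = 0, u(3) = 4, u(4) = 12, u(5) = 28
  so the recurrence gives u(5) = 28.
From the proposed closed form u(n) = 2ⁿ - 4:
  u(5) = 28.
Both sides give 28 at n = 5, and the initial condition(s) match, so the closed form is consistent.

Yes, the closed form is correct.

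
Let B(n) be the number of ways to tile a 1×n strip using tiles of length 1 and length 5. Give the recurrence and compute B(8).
Condition on the last tile: it has length 1 (leaving a 1×(n-1) strip) or length 5 (leaving a 1×(n-5) strip), so B(n) = B(n-1) + B(n-5) (order-5 linear recurrence).
For 0 ≤ i < 5 only unit tiles fit, so B(i) = 1.
Iterating the recurrence: B(5) = 2, B(6) = 3, B(7) = 4, B(8) = 5.

B(n) = B(n-1) + B(n-5), with B(i) = 1 for 0 ≤ i < 5; B(8) = 5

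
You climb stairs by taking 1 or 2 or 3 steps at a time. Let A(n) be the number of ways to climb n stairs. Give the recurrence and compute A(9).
Condition on the size of the last step (1 to 3): before it there were n-1, …, n-3 stairs climbed, and these cases are disjoint, so A(n) = A(n-1) + A(n-2) + A(n-3) (order-3 linear recurrence).
Initial conditions by direct count (compositions of i into parts ≤ 3): A(1) = 1; A(2) = 2; A(3) = 4.
Iterating the recurrence: A(4) = 7, A(5) = 13, A(6) = 24, A(7) = 44, A(8) = 81, A(9) = 149.

A(n) = A(n-1) + A(n-2) + A(n-3), A(1) = 1, A(2) = 2, A(3) = 4; A(9) = 149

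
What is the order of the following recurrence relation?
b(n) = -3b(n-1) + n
The order is the largest lag k for which b(n-k) appears. Here the deepest term is b(n-1) (the n term is non-homogeneous and does not affect the order), so the order is 1.

Order 1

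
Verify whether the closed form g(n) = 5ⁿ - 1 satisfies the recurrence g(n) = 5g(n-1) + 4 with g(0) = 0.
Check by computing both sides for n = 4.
From the recurrence with g(0) = 0:
  g(0) = 0, g(1) = 4, g(2) = 24, g(3) = 124, g(4) = 624
  so the recurrence gives g(4) = 624.
From the proposed closed form g(n) = 5ⁿ - 1:
  g(4) = 624.
Both sides give 624 at n = 4, and the initial condition(s) match, so the closed form is consistent.

Yes, the closed form is correct.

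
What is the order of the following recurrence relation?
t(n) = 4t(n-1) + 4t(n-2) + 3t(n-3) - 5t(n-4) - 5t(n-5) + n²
The order is the largest lag k for which t(n-k) appears. Here the deepest term is t(n-5) (the n² term is non-homogeneous and does not affect the order), so the order is 5.

Order 5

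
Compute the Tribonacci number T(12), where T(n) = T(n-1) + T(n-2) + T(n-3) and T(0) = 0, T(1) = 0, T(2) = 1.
Computing the sequence terms:
0, 0, 1, 1, 2, 4, 7, 13, 24, 44, 81, 149, 274

274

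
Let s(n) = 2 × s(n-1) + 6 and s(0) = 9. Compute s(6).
Computing step by step:
s(0) = 9
s(1) = 2 × 9 + 6 = 24
s(2) = 2 × 24 + 6 = 54
s(3) = 2 × 54 + 6 = 114
s(4) = 2 × 114 + 6 = 234
s(5) = 2 × 234 + 6 = 474
s(6) = 2 × 474 + 6 = 954

954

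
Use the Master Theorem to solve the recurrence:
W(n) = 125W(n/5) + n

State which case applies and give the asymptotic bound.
Master Theorem template: W(n) = a·W(n/b) + f(n).
Here: a=125, b=5, f(n)=n
Compute log_b(a) = log_5(125) = 3.
f(n) = n = O(n^(3-ε)) with ε = 2. Case 1: W(n) = Θ(n^log_b(a)) = Θ(n^3).

Case 1: W(n) = Θ(n^3)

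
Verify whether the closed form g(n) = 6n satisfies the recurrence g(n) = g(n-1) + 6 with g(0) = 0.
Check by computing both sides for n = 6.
From the recurrence with g(0) = 0:
  g(0) = 0, g(1) = 6, g(2) = 12, g(3) = 18, g(4) = 24, g(5) = 30, g(6) = 36
  so the recurrence gives g(6) = 36.
From the proposed closed form g(n) = 6n:
  g(6) = 36.
Both sides give 36 at n = 6, and the initial condition(s) match, so the closed form is consistent.

Yes, the closed form is correct.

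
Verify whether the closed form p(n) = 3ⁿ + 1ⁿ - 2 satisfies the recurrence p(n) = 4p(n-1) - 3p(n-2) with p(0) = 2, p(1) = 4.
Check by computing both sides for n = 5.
From the recurrence with p(0) = 2, p(1) = 4:
  p(0) = 2, p(1) = 4, p(2) = 10, p(3) = 28, p(4) = 82, p(5) = 244
  so the recurrence gives p(5) = 244.
From the proposed closed form p(n) = 3ⁿ + 1ⁿ - 2:
  p(5) = 242.
The recurrence gives 244 but the closed form gives 242, so the closed form does not satisfy the recurrence.

No, the closed form is incorrect.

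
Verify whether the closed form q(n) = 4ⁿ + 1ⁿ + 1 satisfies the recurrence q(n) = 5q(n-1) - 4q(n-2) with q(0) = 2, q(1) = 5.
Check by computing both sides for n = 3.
From the recurrence with q(0) = 2, q(1) = 5:
  q(0) = 2, q(1) = 5, q(2) = 17, q(3) = 65
  so the recurrence gives q(3) = 65.
From the proposed closed form q(n) = 4ⁿ + 1ⁿ + 1:
  q(3) = 66.
The recurrence gives 65 but the closed form gives 66, so the closed form does not satisfy the recurrence.

No, the closed form is incorrect.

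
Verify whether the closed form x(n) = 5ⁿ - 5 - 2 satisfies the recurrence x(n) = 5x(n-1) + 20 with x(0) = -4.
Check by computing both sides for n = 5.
From the recurrence with x(0) = -4:
  x(0) = -4, x(1) = 0, x(2) = 20, x(3) = 120, x(4) = 620, x(5) = 3120
  so the recurrence gives x(5) = 3120.
From the proposed closed form x(n) = 5ⁿ - 5 - 2:
  x(5) = 3118.
The recurrence gives 3120 but the closed form gives 3118, so the closed form does not satisfy the recurrence.

No, the closed form is incorrect.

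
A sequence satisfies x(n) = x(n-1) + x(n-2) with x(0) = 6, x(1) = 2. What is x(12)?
Computing the sequence terms:
6, 2, 8, 10, 18, 28, 46, 74, 120, 194, 314, 508, 822

822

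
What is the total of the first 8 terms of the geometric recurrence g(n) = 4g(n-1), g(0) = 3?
Computing the sequence terms: 3, 12, 48, 192, 768, 3072, 12288, 49152
Adding these values together:

65535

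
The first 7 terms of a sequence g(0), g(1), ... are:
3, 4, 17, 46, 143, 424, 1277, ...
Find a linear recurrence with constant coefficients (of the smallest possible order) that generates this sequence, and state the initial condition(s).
Look for the lowest-order linear relation among consecutive terms.
Observation: g(n) - 2·g(n-1) - (3)·g(n-2) = 0 holds for the shown terms, and no order-1 relation g(n) = α·g(n-1) + β fits.
Check at n=3: 2·17 + (3)·4 = 46. ✓

g(n) = 2g(n-1) + 3g(n-2), g(0) = 3, g(1) = 4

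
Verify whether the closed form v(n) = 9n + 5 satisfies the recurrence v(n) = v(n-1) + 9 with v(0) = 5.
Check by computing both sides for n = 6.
From the recurrence with v(0) = 5:
  v(0) = 5, v(1) = 14, v(2) = 23, v(3) = 32, v(4) = 41, v(5) = 50, v(6) = 59
  so the recurrence gives v(6) = 59.
From the proposed closed form v(n) = 9n + 5:
  v(6) = 59.
Both sides give 59 at n = 6, and the initial condition(s) match, so the closed form is consistent.

Yes, the closed form is correct.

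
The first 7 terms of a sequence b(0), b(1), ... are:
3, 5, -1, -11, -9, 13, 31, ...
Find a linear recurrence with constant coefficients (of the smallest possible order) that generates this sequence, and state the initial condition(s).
Look for the lowest-order linear relation among consecutive terms.
Observation: b(n) - 1·b(n-1) - (-2)·b(n-2) = 0 holds for the shown terms, and no order-1 relation b(n) = α·b(n-1) + β fits.
Check at n=3: 1·-1 + (-2)·5 = -11. ✓

b(n) = b(n-1) - 2b(n-2), b(0) = 3, b(1) = 5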